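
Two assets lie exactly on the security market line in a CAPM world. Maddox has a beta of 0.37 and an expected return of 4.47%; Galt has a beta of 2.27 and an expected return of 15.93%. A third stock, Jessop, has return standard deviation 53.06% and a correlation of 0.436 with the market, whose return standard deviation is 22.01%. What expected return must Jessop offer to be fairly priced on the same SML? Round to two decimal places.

8.58%

MRP = (15.93% − 4.47%) / (2.27 − 0.37) = 6.0316%
R_f = 4.47% − 0.37 × 6.0316% = 2.2383%
β_Jessop = ρ·σ_i/σ_m = 0.436 × 53.06 / 22.01 = 1.0511
E(R_Jessop) = R_f + β × MRP = 2.2383% + 1.0511 × 6.0316% = 8.58%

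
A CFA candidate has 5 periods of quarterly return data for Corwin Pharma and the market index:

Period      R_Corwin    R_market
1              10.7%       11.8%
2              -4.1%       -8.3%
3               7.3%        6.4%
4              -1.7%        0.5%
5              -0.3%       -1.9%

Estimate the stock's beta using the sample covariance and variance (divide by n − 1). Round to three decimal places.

Mean R_i = (10.7 − 4.1 + 7.3 − 1.7 − 0.3) / 5 = 2.3800%
Mean R_m = (11.8 − 8.3 + 6.4 + 0.5 − 1.9) / 5 = 1.7000%
Σ(R_i − R̄_i)(R_m − R̄_m) = 186.5000  ⇒  Cov = 186.5000 / 4 = 46.6250
Σ(R_m − R̄_m)² = 238.5000  ⇒  Var(R_m) = 238.5000 / 4 = 59.6250
β = Cov / Var(R_m) = 46.6250 / 59.6250 = 0.7820

0.782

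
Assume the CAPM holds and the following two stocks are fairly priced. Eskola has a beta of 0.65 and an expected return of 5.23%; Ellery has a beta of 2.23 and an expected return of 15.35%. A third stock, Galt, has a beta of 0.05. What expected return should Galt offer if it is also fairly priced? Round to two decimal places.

1.39%

MRP (SML slope) = (15.35% − 5.23%) / (2.23 − 0.65) = 10.12% / 1.58 = 6.4051%
R_f (intercept) = 5.23% − 0.65 × 6.4051% = 1.0667%
E(R_Galt) = R_f + β × MRP = 1.0667% + 0.05 × 6.4051% = 1.39%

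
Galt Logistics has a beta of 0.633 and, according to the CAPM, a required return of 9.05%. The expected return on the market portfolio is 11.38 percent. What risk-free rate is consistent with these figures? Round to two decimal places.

5.03%

E(R) = R_f + β(E(R_m) − R_f) = R_f(1 − β) + β·E(R_m)
9.05% = R_f × (1 − 0.633) + 0.633 × 11.38%
9.05% = R_f × 0.367 + 7.20354%
R_f = (9.05% − 7.20354%) / 0.367 = 5.03%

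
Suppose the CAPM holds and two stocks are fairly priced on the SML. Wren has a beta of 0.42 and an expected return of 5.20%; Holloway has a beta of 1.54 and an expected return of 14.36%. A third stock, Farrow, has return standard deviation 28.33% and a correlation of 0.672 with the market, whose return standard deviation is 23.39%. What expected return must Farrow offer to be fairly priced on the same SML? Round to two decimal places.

MRP = (14.36% − 5.20%) / (1.54 − 0.42) = 8.1786%
R_f = 5.20% − 0.42 × 8.1786% = 1.7650%
β_Farrow = ρ·σ_i/σ_m = 0.672 × 28.33 / 23.39 = 0.8139
E(R_Farrow) = R_f + β × MRP = 1.7650% + 0.8139 × 8.1786% = 8.42%

8.42%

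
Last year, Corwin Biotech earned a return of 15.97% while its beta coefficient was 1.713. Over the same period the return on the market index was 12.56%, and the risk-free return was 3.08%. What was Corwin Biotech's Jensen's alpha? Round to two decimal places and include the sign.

Market excess return = 12.56% − 3.08% = 9.48%
CAPM benchmark = R_f + β(R_m − R_f) = 3.08% + 1.713 × 9.48% = 19.31924%
α = actual − benchmark = 15.97% − 19.31924% = -3.35%

-3.35%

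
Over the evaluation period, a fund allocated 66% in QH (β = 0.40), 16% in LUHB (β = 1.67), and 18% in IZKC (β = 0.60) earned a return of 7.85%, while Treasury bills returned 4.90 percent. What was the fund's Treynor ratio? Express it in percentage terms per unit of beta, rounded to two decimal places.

4.62%

β_P = 0.66×0.40 + 0.16×1.67 + 0.18×0.60 = 0.6392
Treynor = (R_P − R_f) / β_P = (7.85% − 4.90%) / 0.6392 = 2.95% / 0.6392 = 4.62%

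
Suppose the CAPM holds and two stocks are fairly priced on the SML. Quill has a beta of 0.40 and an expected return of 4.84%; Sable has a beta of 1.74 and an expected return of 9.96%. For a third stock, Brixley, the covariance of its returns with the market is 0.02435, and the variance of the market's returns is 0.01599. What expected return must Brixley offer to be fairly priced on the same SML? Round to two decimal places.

9.13%

MRP = (9.96% − 4.84%) / (1.74 − 0.40) = 3.8209%
R_f = 4.84% − 0.40 × 3.8209% = 3.3116%
β_Brixley = Cov / Var(R_m) = 0.02435 / 0.01599 = 1.5228
E(R_Brixley) = R_f + β × MRP = 3.3116% + 1.5228 × 3.8209% = 9.13%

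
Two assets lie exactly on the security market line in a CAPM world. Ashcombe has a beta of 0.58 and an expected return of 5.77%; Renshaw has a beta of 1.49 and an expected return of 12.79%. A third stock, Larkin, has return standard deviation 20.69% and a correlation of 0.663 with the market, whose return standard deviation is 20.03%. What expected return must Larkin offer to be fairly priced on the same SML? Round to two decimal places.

MRP = (12.79% − 5.77%) / (1.49 − 0.58) = 7.7143%
R_f = 5.77% − 0.58 × 7.7143% = 1.2957%
β_Larkin = ρ·σ_i/σ_m = 0.663 × 20.69 / 20.03 = 0.6848
E(R_Larkin) = R_f + β × MRP = 1.2957% + 0.6848 × 7.7143% = 6.58%

6.58%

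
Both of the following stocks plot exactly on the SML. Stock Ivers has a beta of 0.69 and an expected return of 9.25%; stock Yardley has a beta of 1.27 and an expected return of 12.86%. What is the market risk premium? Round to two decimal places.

6.22%

Both satisfy E(R) = R_f + β·MRP, so the slope of the SML is
MRP = (12.86% − 9.25%) / (1.27 − 0.69) = 3.61% / 0.58 = 6.2241%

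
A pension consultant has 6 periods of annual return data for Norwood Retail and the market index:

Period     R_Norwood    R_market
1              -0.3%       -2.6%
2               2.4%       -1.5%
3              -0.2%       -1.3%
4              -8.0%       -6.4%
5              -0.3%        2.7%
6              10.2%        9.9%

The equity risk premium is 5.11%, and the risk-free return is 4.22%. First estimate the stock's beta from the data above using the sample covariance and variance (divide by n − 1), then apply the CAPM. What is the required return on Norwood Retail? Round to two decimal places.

Mean R_i = (-0.3 + 2.4 − 0.2 − 8.0 − 0.3 + 10.2) / 6 = 0.6333%
Mean R_m = (-2.6 − 1.5 − 1.3 − 6.4 + 2.7 + 9.9) / 6 = 0.1333%
Σ(R_i − R̄_i)(R_m − R̄_m) = 148.3033  ⇒  Cov = 148.3033 / 5 = 29.6607
Σ(R_m − R̄_m)² = 156.8533  ⇒  Var(R_m) = 156.8533 / 5 = 31.3707
β = Cov / Var(R_m) = 29.6607 / 31.3707 = 0.9455
E(R) = R_f + β × MRP = 4.22% + 0.9455 × 5.11% = 9.05%

9.05%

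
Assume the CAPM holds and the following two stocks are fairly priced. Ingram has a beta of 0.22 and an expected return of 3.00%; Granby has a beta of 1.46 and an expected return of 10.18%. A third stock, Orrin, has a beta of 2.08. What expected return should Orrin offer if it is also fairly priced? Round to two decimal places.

13.77%

MRP (SML slope) = (10.18% − 3.00%) / (1.46 − 0.22) = 7.18% / 1.24 = 5.7903%
R_f (intercept) = 3.00% − 0.22 × 5.7903% = 1.7261%
E(R_Orrin) = R_f + β × MRP = 1.7261% + 2.08 × 5.7903% = 13.77%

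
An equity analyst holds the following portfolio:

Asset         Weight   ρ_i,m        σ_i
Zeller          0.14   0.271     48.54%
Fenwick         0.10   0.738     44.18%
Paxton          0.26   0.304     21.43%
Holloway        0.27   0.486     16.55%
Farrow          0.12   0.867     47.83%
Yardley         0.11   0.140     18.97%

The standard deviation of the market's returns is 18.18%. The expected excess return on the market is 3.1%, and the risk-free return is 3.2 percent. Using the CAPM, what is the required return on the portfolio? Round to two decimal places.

β_Zeller = 0.271 × 48.54% / 18.18% = 0.7236
β_Fenwick = 0.738 × 44.18% / 18.18% = 1.7934
β_Paxton = 0.304 × 21.43% / 18.18% = 0.3583
β_Holloway = 0.486 × 16.55% / 18.18% = 0.4424
β_Farrow = 0.867 × 47.83% / 18.18% = 2.2810
β_Yardley = 0.140 × 18.97% / 18.18% = 0.1461
β_P = Σ w_i β_i = 0.14×0.7236 + 0.10×1.7934 + 0.26×0.3583 + 0.27×0.4424 + 0.12×2.2810 + 0.11×0.1461 = 0.7830
E(R_P) = R_f + β_P × MRP = 3.2% + 0.7830 × 3.1% = 5.63%

5.63%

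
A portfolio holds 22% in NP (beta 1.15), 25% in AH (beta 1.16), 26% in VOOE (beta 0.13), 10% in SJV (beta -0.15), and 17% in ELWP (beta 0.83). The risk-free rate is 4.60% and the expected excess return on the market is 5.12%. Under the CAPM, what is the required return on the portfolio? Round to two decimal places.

β_P = Σ w_i β_i = 0.22×1.15 + 0.25×1.16 + 0.26×0.13 + 0.10×-0.15 + 0.17×0.83 = 0.7029
E(R_P) = R_f + β_P × MRP = 4.60% + 0.7029 × 5.12% = 8.20%

8.20%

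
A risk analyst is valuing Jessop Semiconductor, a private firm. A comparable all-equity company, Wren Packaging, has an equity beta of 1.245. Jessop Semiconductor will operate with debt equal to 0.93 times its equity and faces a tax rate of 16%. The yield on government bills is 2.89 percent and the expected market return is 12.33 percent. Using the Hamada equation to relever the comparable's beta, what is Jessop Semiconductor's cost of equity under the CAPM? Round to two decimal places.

23.82%

β_L = β_U × [1 + (1 − t)(D/E)] = 1.245 × [1 + (1 − 0.16) × 0.93]
    = 1.245 × [1 + 0.84 × 0.93] = 1.245 × 1.7812 = 2.2176
MRP = 12.33% − 2.89% = 9.44%
E(R) = R_f + β_L × MRP = 2.89% + 2.2176 × 9.44% = 23.82%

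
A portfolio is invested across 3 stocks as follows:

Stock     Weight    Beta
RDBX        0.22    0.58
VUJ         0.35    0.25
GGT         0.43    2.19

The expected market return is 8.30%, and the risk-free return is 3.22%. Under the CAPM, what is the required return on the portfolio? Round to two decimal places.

β_P = Σ w_i β_i = 0.22×0.58 + 0.35×0.25 + 0.43×2.19 = 1.1568
MRP = 8.30% − 3.22% = 5.08%
E(R_P) = R_f + β_P × MRP = 3.22% + 1.1568 × 5.08% = 9.10%

9.10%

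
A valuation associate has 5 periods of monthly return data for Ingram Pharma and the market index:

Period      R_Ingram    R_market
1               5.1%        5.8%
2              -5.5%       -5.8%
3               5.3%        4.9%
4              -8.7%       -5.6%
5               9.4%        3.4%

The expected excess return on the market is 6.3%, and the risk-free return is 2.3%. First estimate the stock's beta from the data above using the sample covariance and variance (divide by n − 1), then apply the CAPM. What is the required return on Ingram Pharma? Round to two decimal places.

Mean R_i = (5.1 − 5.5 + 5.3 − 8.7 + 9.4) / 5 = 1.1200%
Mean R_m = (5.8 − 5.8 + 4.9 − 5.6 + 3.4) / 5 = 0.5400%
Σ(R_i − R̄_i)(R_m − R̄_m) = 165.1060  ⇒  Cov = 165.1060 / 4 = 41.2765
Σ(R_m − R̄_m)² = 132.7520  ⇒  Var(R_m) = 132.7520 / 4 = 33.1880
β = Cov / Var(R_m) = 41.2765 / 33.1880 = 1.2437
E(R) = R_f + β × MRP = 2.3% + 1.2437 × 6.3% = 10.14%

10.14%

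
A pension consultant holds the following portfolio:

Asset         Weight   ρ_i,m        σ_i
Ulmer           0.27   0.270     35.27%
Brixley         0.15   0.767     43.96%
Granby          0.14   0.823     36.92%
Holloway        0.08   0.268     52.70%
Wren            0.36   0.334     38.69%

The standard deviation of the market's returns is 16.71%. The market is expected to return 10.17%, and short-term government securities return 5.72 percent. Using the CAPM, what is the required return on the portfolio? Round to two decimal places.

10.42%

β_Ulmer = 0.270 × 35.27% / 16.71% = 0.5699
β_Brixley = 0.767 × 43.96% / 16.71% = 2.0178
β_Granby = 0.823 × 36.92% / 16.71% = 1.8184
β_Holloway = 0.268 × 52.70% / 16.71% = 0.8452
β_Wren = 0.334 × 38.69% / 16.71% = 0.7733
β_P = Σ w_i β_i = 0.27×0.5699 + 0.15×2.0178 + 0.14×1.8184 + 0.08×0.8452 + 0.36×0.7733 = 1.0571
MRP = 10.17% − 5.72% = 4.45%
E(R_P) = R_f + β_P × MRP = 5.72% + 1.0571 × 4.45% = 10.42%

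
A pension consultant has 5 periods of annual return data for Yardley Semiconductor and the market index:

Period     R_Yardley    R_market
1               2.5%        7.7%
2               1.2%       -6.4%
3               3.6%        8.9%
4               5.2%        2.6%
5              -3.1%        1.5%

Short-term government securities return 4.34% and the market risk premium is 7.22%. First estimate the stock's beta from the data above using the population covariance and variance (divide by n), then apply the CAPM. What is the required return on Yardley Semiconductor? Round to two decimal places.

5.59%

Mean R_i = (2.5 + 1.2 + 3.6 + 5.2 − 3.1) / 5 = 1.8800%
Mean R_m = (7.7 − 6.4 + 8.9 + 2.6 + 1.5) / 5 = 2.8600%
Σ(R_i − R̄_i)(R_m − R̄_m) = 25.5960  ⇒  Cov = 25.5960 / 5 = 5.1192
Σ(R_m − R̄_m)² = 147.5720  ⇒  Var(R_m) = 147.5720 / 5 = 29.5144
β = Cov / Var(R_m) = 5.1192 / 29.5144 = 0.1734
E(R) = R_f + β × MRP = 4.34% + 0.1734 × 7.22% = 5.59%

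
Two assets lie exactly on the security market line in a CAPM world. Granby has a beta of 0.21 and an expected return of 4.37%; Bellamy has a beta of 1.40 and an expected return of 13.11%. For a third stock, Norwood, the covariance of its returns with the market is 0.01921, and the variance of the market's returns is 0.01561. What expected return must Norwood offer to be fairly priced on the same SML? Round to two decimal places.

11.87%

MRP = (13.11% − 4.37%) / (1.40 − 0.21) = 7.3445%
R_f = 4.37% − 0.21 × 7.3445% = 2.8277%
β_Norwood = Cov / Var(R_m) = 0.01921 / 0.01561 = 1.2306
E(R_Norwood) = R_f + β × MRP = 2.8277% + 1.2306 × 7.3445% = 11.87%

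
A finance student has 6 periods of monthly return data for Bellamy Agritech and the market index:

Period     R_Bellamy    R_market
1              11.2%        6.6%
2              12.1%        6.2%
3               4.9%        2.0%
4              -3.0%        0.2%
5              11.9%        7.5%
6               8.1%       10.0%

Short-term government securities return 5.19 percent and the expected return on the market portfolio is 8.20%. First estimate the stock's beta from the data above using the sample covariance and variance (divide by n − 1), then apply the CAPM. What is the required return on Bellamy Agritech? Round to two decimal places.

Mean R_i = (11.2 + 12.1 + 4.9 − 3.0 + 11.9 + 8.1) / 6 = 7.5333%
Mean R_m = (6.6 + 6.2 + 2.0 + 0.2 + 7.5 + 10.0) / 6 = 5.4167%
Σ(R_i − R̄_i)(R_m − R̄_m) = 83.5567  ⇒  Cov = 83.5567 / 5 = 16.7113
Σ(R_m − R̄_m)² = 66.2483  ⇒  Var(R_m) = 66.2483 / 5 = 13.2497
β = Cov / Var(R_m) = 16.7113 / 13.2497 = 1.2613
MRP = 8.20% − 5.19% = 3.01%
E(R) = R_f + β × MRP = 5.19% + 1.2613 × 3.01% = 8.99%

8.99%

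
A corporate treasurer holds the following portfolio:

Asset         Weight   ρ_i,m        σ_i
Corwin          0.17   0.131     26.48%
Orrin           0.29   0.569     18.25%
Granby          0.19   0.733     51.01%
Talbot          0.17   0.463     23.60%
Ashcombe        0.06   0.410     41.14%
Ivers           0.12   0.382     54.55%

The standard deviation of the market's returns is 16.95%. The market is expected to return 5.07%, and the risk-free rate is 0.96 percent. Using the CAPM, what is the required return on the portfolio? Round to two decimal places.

4.86%

β_Corwin = 0.131 × 26.48% / 16.95% = 0.2047
β_Orrin = 0.569 × 18.25% / 16.95% = 0.6126
β_Granby = 0.733 × 51.01% / 16.95% = 2.2059
β_Talbot = 0.463 × 23.60% / 16.95% = 0.6446
β_Ashcombe = 0.410 × 41.14% / 16.95% = 0.9951
β_Ivers = 0.382 × 54.55% / 16.95% = 1.2294
β_P = Σ w_i β_i = 0.17×0.2047 + 0.29×0.6126 + 0.19×2.2059 + 0.17×0.6446 + 0.06×0.9951 + 0.12×1.2294 = 0.9484
MRP = 5.07% − 0.96% = 4.11%
E(R_P) = R_f + β_P × MRP = 0.96% + 0.9484 × 4.11% = 4.86%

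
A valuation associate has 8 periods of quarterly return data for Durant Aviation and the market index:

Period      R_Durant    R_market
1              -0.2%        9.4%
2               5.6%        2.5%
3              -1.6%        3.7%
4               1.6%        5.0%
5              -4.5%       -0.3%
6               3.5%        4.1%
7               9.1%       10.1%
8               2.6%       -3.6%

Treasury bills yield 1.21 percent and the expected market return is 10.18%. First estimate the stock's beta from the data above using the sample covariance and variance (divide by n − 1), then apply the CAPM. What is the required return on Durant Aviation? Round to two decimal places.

4.30%

Mean R_i = (-0.2 + 5.6 − 1.6 + 1.6 − 4.5 + 3.5 + 9.1 + 2.6) / 8 = 2.0125%
Mean R_m = (9.4 + 2.5 + 3.7 + 5.0 − 0.3 + 4.1 + 10.1 − 3.6) / 8 = 3.8625%
Σ(R_i − R̄_i)(R_m − R̄_m) = 50.2638  ⇒  Cov = 50.2638 / 7 = 7.1805
Σ(R_m − R̄_m)² = 145.8188  ⇒  Var(R_m) = 145.8188 / 7 = 20.8313
β = Cov / Var(R_m) = 7.1805 / 20.8313 = 0.3447
MRP = 10.18% − 1.21% = 8.97%
E(R) = R_f + β × MRP = 1.21% + 0.3447 × 8.97% = 4.30%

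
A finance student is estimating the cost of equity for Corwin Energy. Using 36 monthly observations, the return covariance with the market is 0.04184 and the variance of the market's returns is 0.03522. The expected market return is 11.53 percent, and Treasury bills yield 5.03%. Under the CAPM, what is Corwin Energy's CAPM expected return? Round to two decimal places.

12.75%

β = Cov(R_i, R_m) / Var(R_m) = 0.04184 / 0.03522 = 1.1880
MRP = 11.53% − 5.03% = 6.50%
E(R) = R_f + β × MRP = 5.03% + 1.1880 × 6.50% = 12.75%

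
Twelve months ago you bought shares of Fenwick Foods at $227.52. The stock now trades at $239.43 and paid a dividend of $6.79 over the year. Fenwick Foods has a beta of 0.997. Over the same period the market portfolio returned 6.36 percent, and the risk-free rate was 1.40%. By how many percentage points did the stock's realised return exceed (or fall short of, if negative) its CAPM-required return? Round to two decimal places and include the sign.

+1.87%

Realised HPR = (P1 + D1 − P0) / P0 = (239.43 + 6.79 − 227.52) / 227.52 = 18.70 / 227.52 = 8.2191%
MRP = 6.36% − 1.40% = 4.96%
CAPM required = R_f + β·MRP = 1.40% + 0.997 × 4.96% = 6.34512%
α = realised − required = 8.2191% − 6.34512% = +1.87%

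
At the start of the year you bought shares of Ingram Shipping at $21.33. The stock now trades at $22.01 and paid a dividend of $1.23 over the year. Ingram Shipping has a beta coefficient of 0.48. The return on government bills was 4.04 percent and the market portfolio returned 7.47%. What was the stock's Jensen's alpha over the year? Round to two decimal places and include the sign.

Realised HPR = (P1 + D1 − P0) / P0 = (22.01 + 1.23 − 21.33) / 21.33 = 1.91 / 21.33 = 8.9545%
MRP = 7.47% − 4.04% = 3.43%
CAPM required = R_f + β·MRP = 4.04% + 0.48 × 3.43% = 5.6864%
α = realised − required = 8.9545% − 5.6864% = +3.27%

+3.27%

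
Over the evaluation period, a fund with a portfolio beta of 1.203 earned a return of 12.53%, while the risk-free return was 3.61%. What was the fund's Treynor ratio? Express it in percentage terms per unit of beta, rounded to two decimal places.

Treynor = (R_P − R_f) / β_P = (12.53% − 3.61%) / 1.2030 = 8.92% / 1.2030 = 7.41%

7.41%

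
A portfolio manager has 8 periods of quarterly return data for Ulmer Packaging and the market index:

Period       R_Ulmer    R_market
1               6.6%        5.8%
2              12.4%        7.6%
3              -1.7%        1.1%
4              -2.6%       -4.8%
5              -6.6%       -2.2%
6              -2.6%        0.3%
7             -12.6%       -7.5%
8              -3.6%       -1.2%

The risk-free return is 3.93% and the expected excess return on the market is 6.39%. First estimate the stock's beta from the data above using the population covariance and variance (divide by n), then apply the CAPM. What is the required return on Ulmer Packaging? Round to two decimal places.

Mean R_i = (6.6 + 12.4 − 1.7 − 2.6 − 6.6 − 2.6 − 12.6 − 3.6) / 8 = -1.3375%
Mean R_m = (5.8 + 7.6 + 1.1 − 4.8 − 2.2 + 0.3 − 7.5 − 1.2) / 8 = -0.1125%
Σ(R_i − R̄_i)(R_m − R̄_m) = 254.4863  ⇒  Cov = 254.4863 / 8 = 31.8108
Σ(R_m − R̄_m)² = 178.1688  ⇒  Var(R_m) = 178.1688 / 8 = 22.2711
β = Cov / Var(R_m) = 31.8108 / 22.2711 = 1.4283
E(R) = R_f + β × MRP = 3.93% + 1.4283 × 6.39% = 13.06%

13.06%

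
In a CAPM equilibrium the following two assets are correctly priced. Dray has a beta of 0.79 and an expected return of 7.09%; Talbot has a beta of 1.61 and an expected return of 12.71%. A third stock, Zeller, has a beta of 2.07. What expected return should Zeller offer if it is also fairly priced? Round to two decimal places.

MRP (SML slope) = (12.71% − 7.09%) / (1.61 − 0.79) = 5.62% / 0.82 = 6.8537%
R_f (intercept) = 7.09% − 0.79 × 6.8537% = 1.6756%
E(R_Zeller) = R_f + β × MRP = 1.6756% + 2.07 × 6.8537% = 15.86%

15.86%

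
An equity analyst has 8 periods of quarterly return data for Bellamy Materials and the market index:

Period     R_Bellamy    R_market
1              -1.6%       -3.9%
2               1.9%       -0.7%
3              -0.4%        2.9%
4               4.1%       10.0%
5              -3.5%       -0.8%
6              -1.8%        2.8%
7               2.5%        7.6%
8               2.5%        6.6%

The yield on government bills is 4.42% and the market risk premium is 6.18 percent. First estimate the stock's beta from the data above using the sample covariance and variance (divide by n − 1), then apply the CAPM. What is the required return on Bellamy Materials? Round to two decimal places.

7.01%

Mean R_i = (-1.6 + 1.9 − 0.4 + 4.1 − 3.5 − 1.8 + 2.5 + 2.5) / 8 = 0.4625%
Mean R_m = (-3.9 − 0.7 + 2.9 + 10.0 − 0.8 + 2.8 + 7.6 + 6.6) / 8 = 3.0625%
Σ(R_i − R̄_i)(R_m − R̄_m) = 66.6788  ⇒  Cov = 66.6788 / 7 = 9.5255
Σ(R_m − R̄_m)² = 158.8788  ⇒  Var(R_m) = 158.8788 / 7 = 22.6970
β = Cov / Var(R_m) = 9.5255 / 22.6970 = 0.4197
E(R) = R_f + β × MRP = 4.42% + 0.4197 × 6.18% = 7.01%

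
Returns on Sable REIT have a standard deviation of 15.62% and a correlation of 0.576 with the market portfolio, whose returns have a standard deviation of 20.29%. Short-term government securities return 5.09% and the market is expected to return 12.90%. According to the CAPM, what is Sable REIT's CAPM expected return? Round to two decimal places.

8.55%

β = ρ × σ_i / σ_m = 0.576 × 15.62% / 20.29% = 0.4434
MRP = 12.90% − 5.09% = 7.81%
E(R) = 5.09% + 0.4434 × 7.81% = 8.55%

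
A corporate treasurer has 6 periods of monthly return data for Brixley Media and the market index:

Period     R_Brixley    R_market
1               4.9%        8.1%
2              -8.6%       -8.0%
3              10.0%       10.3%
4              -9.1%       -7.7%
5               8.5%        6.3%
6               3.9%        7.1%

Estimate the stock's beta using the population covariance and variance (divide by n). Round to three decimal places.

0.986

Mean R_i = (4.9 − 8.6 + 10.0 − 9.1 + 8.5 + 3.9) / 6 = 1.6000%
Mean R_m = (8.1 − 8.0 + 10.3 − 7.7 + 6.3 + 7.1) / 6 = 2.6833%
Σ(R_i − R̄_i)(R_m − R̄_m) = 337.0400  ⇒  Cov = 337.0400 / 6 = 56.1733
Σ(R_m − R̄_m)² = 341.8883  ⇒  Var(R_m) = 341.8883 / 6 = 56.9814
β = Cov / Var(R_m) = 56.1733 / 56.9814 = 0.9858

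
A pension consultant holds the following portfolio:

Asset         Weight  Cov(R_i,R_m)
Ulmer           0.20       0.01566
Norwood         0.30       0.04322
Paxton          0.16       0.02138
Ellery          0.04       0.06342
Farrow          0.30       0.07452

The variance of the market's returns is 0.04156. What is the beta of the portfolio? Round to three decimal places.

1.069

β_Ulmer = 0.01566 / 0.04156 = 0.3768
β_Norwood = 0.04322 / 0.04156 = 1.0399
β_Paxton = 0.02138 / 0.04156 = 0.5144
β_Ellery = 0.06342 / 0.04156 = 1.5260
β_Farrow = 0.07452 / 0.04156 = 1.7931
β_P = Σ w_i β_i = 0.20×0.3768 + 0.30×1.0399 + 0.16×0.5144 + 0.04×1.5260 + 0.30×1.7931 = 1.0686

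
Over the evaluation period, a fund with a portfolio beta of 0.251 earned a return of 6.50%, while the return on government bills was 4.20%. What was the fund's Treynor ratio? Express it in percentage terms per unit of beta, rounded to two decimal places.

Treynor = (R_P − R_f) / β_P = (6.50% − 4.20%) / 0.2510 = 2.30% / 0.2510 = 9.16%

9.16%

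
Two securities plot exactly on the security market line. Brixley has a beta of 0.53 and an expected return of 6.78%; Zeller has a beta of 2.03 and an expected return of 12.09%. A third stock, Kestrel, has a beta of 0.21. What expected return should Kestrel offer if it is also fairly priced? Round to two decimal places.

5.65%

MRP (SML slope) = (12.09% − 6.78%) / (2.03 − 0.53) = 5.31% / 1.50 = 3.5400%
R_f (intercept) = 6.78% − 0.53 × 3.5400% = 4.9038%
E(R_Kestrel) = R_f + β × MRP = 4.9038% + 0.21 × 3.5400% = 5.65%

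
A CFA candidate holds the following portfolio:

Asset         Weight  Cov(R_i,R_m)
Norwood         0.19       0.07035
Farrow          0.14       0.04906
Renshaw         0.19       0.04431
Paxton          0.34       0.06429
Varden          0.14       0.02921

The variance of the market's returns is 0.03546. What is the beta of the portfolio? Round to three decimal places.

1.540

β_Norwood = 0.07035 / 0.03546 = 1.9839
β_Farrow = 0.04906 / 0.03546 = 1.3835
β_Renshaw = 0.04431 / 0.03546 = 1.2496
β_Paxton = 0.06429 / 0.03546 = 1.8130
β_Varden = 0.02921 / 0.03546 = 0.8237
β_P = Σ w_i β_i = 0.19×1.9839 + 0.14×1.3835 + 0.19×1.2496 + 0.34×1.8130 + 0.14×0.8237 = 1.5398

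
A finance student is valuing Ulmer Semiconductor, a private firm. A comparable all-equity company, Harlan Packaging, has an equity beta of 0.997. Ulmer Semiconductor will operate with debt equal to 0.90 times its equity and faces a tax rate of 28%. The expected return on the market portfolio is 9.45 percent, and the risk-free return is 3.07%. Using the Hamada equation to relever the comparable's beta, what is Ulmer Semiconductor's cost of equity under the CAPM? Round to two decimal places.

13.55%

β_L = β_U × [1 + (1 − t)(D/E)] = 0.997 × [1 + (1 − 0.28) × 0.90]
    = 0.997 × [1 + 0.72 × 0.90] = 0.997 × 1.6480 = 1.6431
MRP = 9.45% − 3.07% = 6.38%
E(R) = R_f + β_L × MRP = 3.07% + 1.6431 × 6.38% = 13.55%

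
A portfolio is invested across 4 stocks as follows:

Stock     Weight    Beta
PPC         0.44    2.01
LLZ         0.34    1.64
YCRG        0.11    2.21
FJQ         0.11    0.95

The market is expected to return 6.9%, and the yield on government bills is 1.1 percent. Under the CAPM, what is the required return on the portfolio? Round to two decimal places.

11.48%

β_P = Σ w_i β_i = 0.44×2.01 + 0.34×1.64 + 0.11×2.21 + 0.11×0.95 = 1.7896
MRP = 6.9% − 1.1% = 5.80%
E(R_P) = R_f + β_P × MRP = 1.1% + 1.7896 × 5.8% = 11.48%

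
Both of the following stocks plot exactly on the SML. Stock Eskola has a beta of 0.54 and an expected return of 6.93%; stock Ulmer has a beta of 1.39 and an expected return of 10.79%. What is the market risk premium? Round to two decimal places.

4.54%

Both satisfy E(R) = R_f + β·MRP, so the slope of the SML is
MRP = (10.79% − 6.93%) / (1.39 − 0.54) = 3.86% / 0.85 = 4.5412%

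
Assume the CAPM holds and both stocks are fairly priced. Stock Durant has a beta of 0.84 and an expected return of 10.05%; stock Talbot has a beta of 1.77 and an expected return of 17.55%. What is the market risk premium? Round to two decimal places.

8.06%

Both satisfy E(R) = R_f + β·MRP, so the slope of the SML is
MRP = (17.55% − 10.05%) / (1.77 − 0.84) = 7.50% / 0.93 = 8.0645%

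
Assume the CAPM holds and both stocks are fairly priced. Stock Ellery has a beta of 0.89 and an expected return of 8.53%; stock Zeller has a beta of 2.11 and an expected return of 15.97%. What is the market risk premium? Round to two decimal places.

Both satisfy E(R) = R_f + β·MRP, so the slope of the SML is
MRP = (15.97% − 8.53%) / (2.11 − 0.89) = 7.44% / 1.22 = 6.0984%

6.10%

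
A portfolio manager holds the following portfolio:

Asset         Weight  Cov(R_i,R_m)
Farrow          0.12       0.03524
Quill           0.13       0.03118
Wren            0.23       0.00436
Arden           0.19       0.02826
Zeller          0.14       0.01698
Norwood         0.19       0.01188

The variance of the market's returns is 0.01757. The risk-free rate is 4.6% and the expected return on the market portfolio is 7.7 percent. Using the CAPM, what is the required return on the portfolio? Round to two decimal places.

8.00%

β_Farrow = 0.03524 / 0.01757 = 2.0057
β_Quill = 0.03118 / 0.01757 = 1.7746
β_Wren = 0.00436 / 0.01757 = 0.2482
β_Arden = 0.02826 / 0.01757 = 1.6084
β_Zeller = 0.01698 / 0.01757 = 0.9664
β_Norwood = 0.01188 / 0.01757 = 0.6762
β_P = Σ w_i β_i = 0.12×2.0057 + 0.13×1.7746 + 0.23×0.2482 + 0.19×1.6084 + 0.14×0.9664 + 0.19×0.6762 = 1.0978
MRP = 7.7% − 4.6% = 3.10%
E(R_P) = R_f + β_P × MRP = 4.6% + 1.0978 × 3.1% = 8.00%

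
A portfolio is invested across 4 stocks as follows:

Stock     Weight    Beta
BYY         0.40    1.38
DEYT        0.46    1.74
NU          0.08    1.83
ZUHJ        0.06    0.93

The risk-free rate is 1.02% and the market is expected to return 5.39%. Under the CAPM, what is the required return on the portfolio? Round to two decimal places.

β_P = Σ w_i β_i = 0.40×1.38 + 0.46×1.74 + 0.08×1.83 + 0.06×0.93 = 1.5546
MRP = 5.39% − 1.02% = 4.37%
E(R_P) = R_f + β_P × MRP = 1.02% + 1.5546 × 4.37% = 7.81%

7.81%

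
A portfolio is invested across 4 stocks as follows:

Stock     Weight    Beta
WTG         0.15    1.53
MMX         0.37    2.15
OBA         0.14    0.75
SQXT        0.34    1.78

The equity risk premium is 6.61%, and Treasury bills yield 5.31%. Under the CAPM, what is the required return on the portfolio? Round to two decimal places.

16.78%

β_P = Σ w_i β_i = 0.15×1.53 + 0.37×2.15 + 0.14×0.75 + 0.34×1.78 = 1.7352
E(R_P) = R_f + β_P × MRP = 5.31% + 1.7352 × 6.61% = 16.78%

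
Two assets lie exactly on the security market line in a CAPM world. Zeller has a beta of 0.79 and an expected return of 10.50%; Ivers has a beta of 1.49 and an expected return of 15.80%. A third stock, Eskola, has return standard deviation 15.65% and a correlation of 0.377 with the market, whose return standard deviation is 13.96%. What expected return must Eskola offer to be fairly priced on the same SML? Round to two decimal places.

MRP = (15.80% − 10.50%) / (1.49 − 0.79) = 7.5714%
R_f = 10.50% − 0.79 × 7.5714% = 4.5186%
β_Eskola = ρ·σ_i/σ_m = 0.377 × 15.65 / 13.96 = 0.4226
E(R_Eskola) = R_f + β × MRP = 4.5186% + 0.4226 × 7.5714% = 7.72%

7.72%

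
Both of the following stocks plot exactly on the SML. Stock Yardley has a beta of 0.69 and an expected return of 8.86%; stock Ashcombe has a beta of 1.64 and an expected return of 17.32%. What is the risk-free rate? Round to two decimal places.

Both satisfy E(R) = R_f + β·MRP, so the slope of the SML is
MRP = (17.32% − 8.86%) / (1.64 − 0.69) = 8.46% / 0.95 = 8.9053%
R_f = E(R_Yardley) − β_Yardley·MRP = 8.86% − 0.69 × 8.9053% = 2.7153%

2.72%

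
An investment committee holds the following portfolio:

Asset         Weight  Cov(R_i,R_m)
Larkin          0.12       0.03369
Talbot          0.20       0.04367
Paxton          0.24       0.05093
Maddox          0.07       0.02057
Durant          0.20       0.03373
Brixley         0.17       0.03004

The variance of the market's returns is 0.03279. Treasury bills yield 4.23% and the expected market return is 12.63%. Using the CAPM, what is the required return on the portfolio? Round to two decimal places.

14.04%

β_Larkin = 0.03369 / 0.03279 = 1.0274
β_Talbot = 0.04367 / 0.03279 = 1.3318
β_Paxton = 0.05093 / 0.03279 = 1.5532
β_Maddox = 0.02057 / 0.03279 = 0.6273
β_Durant = 0.03373 / 0.03279 = 1.0287
β_Brixley = 0.03004 / 0.03279 = 0.9161
β_P = Σ w_i β_i = 0.12×1.0274 + 0.20×1.3318 + 0.24×1.5532 + 0.07×0.6273 + 0.20×1.0287 + 0.17×0.9161 = 1.1678
MRP = 12.63% − 4.23% = 8.40%
E(R_P) = R_f + β_P × MRP = 4.23% + 1.1678 × 8.40% = 14.04%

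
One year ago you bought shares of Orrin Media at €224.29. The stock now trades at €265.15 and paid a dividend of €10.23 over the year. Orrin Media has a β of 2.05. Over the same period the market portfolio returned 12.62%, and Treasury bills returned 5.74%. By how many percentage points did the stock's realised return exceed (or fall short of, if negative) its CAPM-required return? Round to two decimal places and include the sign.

+2.93%

Realised HPR = (P1 + D1 − P0) / P0 = (265.15 + 10.23 − 224.29) / 224.29 = 51.09 / 224.29 = 22.7785%
MRP = 12.62% − 5.74% = 6.88%
CAPM required = R_f + β·MRP = 5.74% + 2.05 × 6.88% = 19.8440%
α = realised − required = 22.7785% − 19.8440% = +2.93%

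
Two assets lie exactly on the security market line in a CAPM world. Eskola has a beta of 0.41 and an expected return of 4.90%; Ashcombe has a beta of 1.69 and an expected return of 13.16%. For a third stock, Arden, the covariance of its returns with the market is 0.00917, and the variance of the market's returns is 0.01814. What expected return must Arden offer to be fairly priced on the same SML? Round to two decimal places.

5.52%

MRP = (13.16% − 4.90%) / (1.69 − 0.41) = 6.4531%
R_f = 4.90% − 0.41 × 6.4531% = 2.2542%
β_Arden = Cov / Var(R_m) = 0.00917 / 0.01814 = 0.5055
E(R_Arden) = R_f + β × MRP = 2.2542% + 0.5055 × 6.4531% = 5.52%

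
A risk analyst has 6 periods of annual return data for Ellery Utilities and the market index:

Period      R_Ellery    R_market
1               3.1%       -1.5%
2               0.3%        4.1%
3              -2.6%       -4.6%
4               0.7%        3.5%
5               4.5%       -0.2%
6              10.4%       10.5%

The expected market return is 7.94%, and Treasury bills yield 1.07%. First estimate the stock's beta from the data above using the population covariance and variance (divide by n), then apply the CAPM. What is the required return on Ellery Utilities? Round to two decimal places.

5.35%

Mean R_i = (3.1 + 0.3 − 2.6 + 0.7 + 4.5 + 10.4) / 6 = 2.7333%
Mean R_m = (-1.5 + 4.1 − 4.6 + 3.5 − 0.2 + 10.5) / 6 = 1.9667%
Σ(R_i − R̄_i)(R_m − R̄_m) = 87.0367  ⇒  Cov = 87.0367 / 6 = 14.5061
Σ(R_m − R̄_m)² = 139.5533  ⇒  Var(R_m) = 139.5533 / 6 = 23.2589
β = Cov / Var(R_m) = 14.5061 / 23.2589 = 0.6237
MRP = 7.94% − 1.07% = 6.87%
E(R) = R_f + β × MRP = 1.07% + 0.6237 × 6.87% = 5.35%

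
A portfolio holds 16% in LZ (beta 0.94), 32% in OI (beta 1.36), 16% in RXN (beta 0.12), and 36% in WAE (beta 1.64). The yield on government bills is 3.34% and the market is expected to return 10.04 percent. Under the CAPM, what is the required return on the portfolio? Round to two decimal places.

11.35%

β_P = Σ w_i β_i = 0.16×0.94 + 0.32×1.36 + 0.16×0.12 + 0.36×1.64 = 1.1952
MRP = 10.04% − 3.34% = 6.70%
E(R_P) = R_f + β_P × MRP = 3.34% + 1.1952 × 6.70% = 11.35%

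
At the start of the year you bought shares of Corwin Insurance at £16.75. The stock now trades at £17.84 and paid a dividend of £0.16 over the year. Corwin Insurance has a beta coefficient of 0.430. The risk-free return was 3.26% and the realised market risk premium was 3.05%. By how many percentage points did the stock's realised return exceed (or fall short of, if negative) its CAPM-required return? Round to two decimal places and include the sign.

Realised HPR = (P1 + D1 − P0) / P0 = (17.84 + 0.16 − 16.75) / 16.75 = 1.25 / 16.75 = 7.4627%
CAPM required = R_f + β·MRP = 3.26% + 0.430 × 3.05% = 4.57150%
α = realised − required = 7.4627% − 4.57150% = +2.89%

+2.89%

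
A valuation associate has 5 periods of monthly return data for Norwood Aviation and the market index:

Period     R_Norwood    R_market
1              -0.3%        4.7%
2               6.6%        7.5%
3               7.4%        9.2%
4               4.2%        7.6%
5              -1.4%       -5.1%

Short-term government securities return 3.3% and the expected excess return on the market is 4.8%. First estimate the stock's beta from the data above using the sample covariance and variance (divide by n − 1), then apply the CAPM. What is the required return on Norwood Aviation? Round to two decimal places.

Mean R_i = (-0.3 + 6.6 + 7.4 + 4.2 − 1.4) / 5 = 3.3000%
Mean R_m = (4.7 + 7.5 + 9.2 + 7.6 − 5.1) / 5 = 4.7800%
Σ(R_i − R̄_i)(R_m − R̄_m) = 76.3600  ⇒  Cov = 76.3600 / 4 = 19.0900
Σ(R_m − R̄_m)² = 132.5080  ⇒  Var(R_m) = 132.5080 / 4 = 33.1270
β = Cov / Var(R_m) = 19.0900 / 33.1270 = 0.5763
E(R) = R_f + β × MRP = 3.3% + 0.5763 × 4.8% = 6.07%

6.07%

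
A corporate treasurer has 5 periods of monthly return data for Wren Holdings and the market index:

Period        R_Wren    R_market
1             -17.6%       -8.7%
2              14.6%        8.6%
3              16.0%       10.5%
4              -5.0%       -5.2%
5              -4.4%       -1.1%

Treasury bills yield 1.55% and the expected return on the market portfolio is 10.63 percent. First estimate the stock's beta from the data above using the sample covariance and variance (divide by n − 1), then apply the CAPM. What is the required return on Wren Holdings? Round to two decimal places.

16.68%

Mean R_i = (-17.6 + 14.6 + 16.0 − 5.0 − 4.4) / 5 = 0.7200%
Mean R_m = (-8.7 + 8.6 + 10.5 − 5.2 − 1.1) / 5 = 0.8200%
Σ(R_i − R̄_i)(R_m − R̄_m) = 474.5680  ⇒  Cov = 474.5680 / 4 = 118.6420
Σ(R_m − R̄_m)² = 284.7880  ⇒  Var(R_m) = 284.7880 / 4 = 71.1970
β = Cov / Var(R_m) = 118.6420 / 71.1970 = 1.6664
MRP = 10.63% − 1.55% = 9.08%
E(R) = R_f + β × MRP = 1.55% + 1.6664 × 9.08% = 16.68%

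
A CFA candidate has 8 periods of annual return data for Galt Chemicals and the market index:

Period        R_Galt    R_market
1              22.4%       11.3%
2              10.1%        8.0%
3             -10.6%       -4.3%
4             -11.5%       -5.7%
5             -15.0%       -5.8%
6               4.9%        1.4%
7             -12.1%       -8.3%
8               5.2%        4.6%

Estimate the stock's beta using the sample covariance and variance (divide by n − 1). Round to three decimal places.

Mean R_i = (22.4 + 10.1 − 10.6 − 11.5 − 15.0 + 4.9 − 12.1 + 5.2) / 8 = -0.8250%
Mean R_m = (11.3 + 8.0 − 4.3 − 5.7 − 5.8 + 1.4 − 8.3 + 4.6) / 8 = 0.1500%
Σ(R_i − R̄_i)(R_m − R̄_m) = 664.2500  ⇒  Cov = 664.2500 / 7 = 94.8929
Σ(R_m − R̄_m)² = 368.1400  ⇒  Var(R_m) = 368.1400 / 7 = 52.5914
β = Cov / Var(R_m) = 94.8929 / 52.5914 = 1.8043

1.804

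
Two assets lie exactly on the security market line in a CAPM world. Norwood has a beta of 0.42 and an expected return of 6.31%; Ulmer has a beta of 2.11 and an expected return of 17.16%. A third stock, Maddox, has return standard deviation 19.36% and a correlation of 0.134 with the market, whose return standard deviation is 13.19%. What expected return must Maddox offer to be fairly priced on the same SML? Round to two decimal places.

MRP = (17.16% − 6.31%) / (2.11 − 0.42) = 6.4201%
R_f = 6.31% − 0.42 × 6.4201% = 3.6136%
β_Maddox = ρ·σ_i/σ_m = 0.134 × 19.36 / 13.19 = 0.1967
E(R_Maddox) = R_f + β × MRP = 3.6136% + 0.1967 × 6.4201% = 4.88%

4.88%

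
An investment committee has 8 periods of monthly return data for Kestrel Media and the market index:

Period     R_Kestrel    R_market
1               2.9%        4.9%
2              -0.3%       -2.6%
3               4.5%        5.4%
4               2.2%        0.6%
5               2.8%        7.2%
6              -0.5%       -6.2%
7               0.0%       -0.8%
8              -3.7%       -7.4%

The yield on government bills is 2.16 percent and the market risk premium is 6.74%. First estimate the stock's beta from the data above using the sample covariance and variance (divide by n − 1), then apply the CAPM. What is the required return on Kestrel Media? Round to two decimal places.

5.11%

Mean R_i = (2.9 − 0.3 + 4.5 + 2.2 + 2.8 − 0.5 + 0.0 − 3.7) / 8 = 0.9875%
Mean R_m = (4.9 − 2.6 + 5.4 + 0.6 + 7.2 − 6.2 − 0.8 − 7.4) / 8 = 0.1375%
Σ(R_i − R̄_i)(R_m − R̄_m) = 90.1638  ⇒  Cov = 90.1638 / 7 = 12.8805
Σ(R_m − R̄_m)² = 205.8188  ⇒  Var(R_m) = 205.8188 / 7 = 29.4027
β = Cov / Var(R_m) = 12.8805 / 29.4027 = 0.4381
E(R) = R_f + β × MRP = 2.16% + 0.4381 × 6.74% = 5.11%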